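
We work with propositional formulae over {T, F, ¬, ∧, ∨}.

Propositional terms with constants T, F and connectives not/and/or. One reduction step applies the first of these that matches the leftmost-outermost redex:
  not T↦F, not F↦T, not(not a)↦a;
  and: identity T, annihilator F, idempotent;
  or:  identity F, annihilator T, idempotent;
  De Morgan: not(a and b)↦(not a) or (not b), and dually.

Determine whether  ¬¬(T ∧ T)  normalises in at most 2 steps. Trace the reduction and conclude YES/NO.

Answer: YES — reaches normal form T in 2 ≤ 2 steps

Reduction:
  start: ¬¬(T ∧ T)
  [1] T ∧ T
  [2] T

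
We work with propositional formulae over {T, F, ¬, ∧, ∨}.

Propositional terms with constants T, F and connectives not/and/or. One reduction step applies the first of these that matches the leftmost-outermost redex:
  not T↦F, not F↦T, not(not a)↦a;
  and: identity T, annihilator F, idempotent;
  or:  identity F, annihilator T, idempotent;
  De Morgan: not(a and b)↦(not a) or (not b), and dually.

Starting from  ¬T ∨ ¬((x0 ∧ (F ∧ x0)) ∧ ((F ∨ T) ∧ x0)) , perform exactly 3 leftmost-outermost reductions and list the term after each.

  start: ¬T ∨ ¬((x0 ∧ (F ∧ x0)) ∧ ((F ∨ T) ∧ x0))
  →1  F ∨ ¬((x0 ∧ (F ∧ x0)) ∧ ((F ∨ T) ∧ x0))
  →2  ¬((x0 ∧ (F ∧ x0)) ∧ ((F ∨ T) ∧ x0))
  →3  ¬(x0 ∧ (F ∧ x0)) ∨ ¬((F ∨ T) ∧ x0)

Answer: after 3 steps: ¬(x0 ∧ (F ∧ x0)) ∨ ¬((F ∨ T) ∧ x0)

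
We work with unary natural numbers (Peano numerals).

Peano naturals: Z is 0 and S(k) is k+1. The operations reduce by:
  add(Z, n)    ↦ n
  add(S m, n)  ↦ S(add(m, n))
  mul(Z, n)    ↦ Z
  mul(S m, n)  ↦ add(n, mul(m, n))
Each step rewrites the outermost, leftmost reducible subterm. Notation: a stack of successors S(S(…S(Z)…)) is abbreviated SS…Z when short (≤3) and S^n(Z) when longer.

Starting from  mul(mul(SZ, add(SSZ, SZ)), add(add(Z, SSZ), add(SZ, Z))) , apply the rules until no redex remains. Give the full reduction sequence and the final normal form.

Answer: normal form = S^9(Z)  (in 43 steps)

Reduction:
  start: mul(mul(SZ, add(SSZ, SZ)), add(add(Z, SSZ), add(SZ, Z)))
  [1] mul(add(add(SSZ, SZ), mul(Z, add(SSZ, SZ))), add(add(Z, SSZ), add(SZ, Z)))
  [2] mul(add(S(add(SZ, SZ)), mul(Z, add(SSZ, SZ))), add(add(Z, SSZ), add(SZ, Z)))
  [3] mul(S(add(add(SZ, SZ), mul(Z, add(SSZ, SZ)))), add(add(Z, SSZ), add(SZ, Z)))
  [4] add(add(add(Z, SSZ), add(SZ, Z)), mul(add(add(SZ, SZ), mul(Z, add(SSZ, SZ))), add(add(Z, SSZ), add(SZ, Z))))
  [5] add(add(SSZ, add(SZ, Z)), mul(add(add(SZ, SZ), mul(Z, add(SSZ, SZ))), add(add(Z, SSZ), add(SZ, Z))))
  [6] add(S(add(SZ, add(SZ, Z))), mul(add(add(SZ, SZ), mul(Z, add(SSZ, SZ))), add(add(Z, SSZ), add(SZ, Z))))
  [7] S(add(add(SZ, add(SZ, Z)), mul(add(add(SZ, SZ), mul(Z, add(SSZ, SZ))), add(add(Z, SSZ), add(SZ, Z)))))
  [8] S(add(S(add(Z, add(SZ, Z))), mul(add(add(SZ, SZ), mul(Z, add(SSZ, SZ))), add(add(Z, SSZ), add(SZ, Z)))))
  [9] S(S(add(add(Z, add(SZ, Z)), mul(add(add(SZ, SZ), mul(Z, add(SSZ, SZ))), add(add(Z, SSZ), add(SZ, Z))))))
  [10] S(S(add(add(SZ, Z), mul(add(add(SZ, SZ), mul(Z, add(SSZ, SZ))), add(add(Z, SSZ), add(SZ, Z))))))
  [11] S(S(add(S(add(Z, Z)), mul(add(add(SZ, SZ), mul(Z, add(SSZ, SZ))), add(add(Z, SSZ), add(SZ, Z))))))
  [12] S(S(S(add(add(Z, Z), mul(add(add(SZ, SZ), mul(Z, add(SSZ, SZ))), add(add(Z, SSZ), add(SZ, Z)))))))
  [13] S(S(S(add(Z, mul(add(add(SZ, SZ), mul(Z, add(SSZ, SZ))), add(add(Z, SSZ), add(SZ, Z)))))))
  [14] S(S(S(mul(add(add(SZ, SZ), mul(Z, add(SSZ, SZ))), add(add(Z, SSZ), add(SZ, Z))))))
  [15] S(S(S(mul(add(S(add(Z, SZ)), mul(Z, add(SSZ, SZ))), add(add(Z, SSZ), add(SZ, Z))))))
  [16] S(S(S(mul(S(add(add(Z, SZ), mul(Z, add(SSZ, SZ)))), add(add(Z, SSZ), add(SZ, Z))))))
  [17] S(S(S(add(add(add(Z, SSZ), add(SZ, Z)), mul(add(add(Z, SZ), mul(Z, add(SSZ, SZ))), add(add(Z, SSZ), add(SZ, Z)))))))
  [18] S(S(S(add(add(SSZ, add(SZ, Z)), mul(add(add(Z, SZ), mul(Z, add(SSZ, SZ))), add(add(Z, SSZ), add(SZ, Z)))))))
  [19] S(S(S(add(S(add(SZ, add(SZ, Z))), mul(add(add(Z, SZ), mul(Z, add(SSZ, SZ))), add(add(Z, SSZ), add(SZ, Z)))))))
  [20] S(S(S(S(add(add(SZ, add(SZ, Z)), mul(add(add(Z, SZ), mul(Z, add(SSZ, SZ))), add(add(Z, SSZ), add(SZ, Z))))))))
  [21] S(S(S(S(add(S(add(Z, add(SZ, Z))), mul(add(add(Z, SZ), mul(Z, add(SSZ, SZ))), add(add(Z, SSZ), add(SZ, Z))))))))
  [22] S(S(S(S(S(add(add(Z, add(SZ, Z)), mul(add(add(Z, SZ), mul(Z, add(SSZ, SZ))), add(add(Z, SSZ), add(SZ, Z)))))))))
  [23] S(S(S(S(S(add(add(SZ, Z), mul(add(add(Z, SZ), mul(Z, add(SSZ, SZ))), add(add(Z, SSZ), add(SZ, Z)))))))))
  [24] S(S(S(S(S(add(S(add(Z, Z)), mul(add(add(Z, SZ), mul(Z, add(SSZ, SZ))), add(add(Z, SSZ), add(SZ, Z)))))))))
  [25] S(S(S(S(S(S(add(add(Z, Z), mul(add(add(Z, SZ), mul(Z, add(SSZ, SZ))), add(add(Z, SSZ), add(SZ, Z))))))))))
  [26] S(S(S(S(S(S(add(Z, mul(add(add(Z, SZ), mul(Z, add(SSZ, SZ))), add(add(Z, SSZ), add(SZ, Z))))))))))
  [27] S(S(S(S(S(S(mul(add(add(Z, SZ), mul(Z, add(SSZ, SZ))), add(add(Z, SSZ), add(SZ, Z)))))))))
  [28] S(S(S(S(S(S(mul(add(SZ, mul(Z, add(SSZ, SZ))), add(add(Z, SSZ), add(SZ, Z)))))))))
  [29] S(S(S(S(S(S(mul(S(add(Z, mul(Z, add(SSZ, SZ)))), add(add(Z, SSZ), add(SZ, Z)))))))))
  [30] S(S(S(S(S(S(add(add(add(Z, SSZ), add(SZ, Z)), mul(add(Z, mul(Z, add(SSZ, SZ))), add(add(Z, SSZ), add(SZ, Z))))))))))
  [31] S(S(S(S(S(S(add(add(SSZ, add(SZ, Z)), mul(add(Z, mul(Z, add(SSZ, SZ))), add(add(Z, SSZ), add(SZ, Z))))))))))
  [32] S(S(S(S(S(S(add(S(add(SZ, add(SZ, Z))), mul(add(Z, mul(Z, add(SSZ, SZ))), add(add(Z, SSZ), add(SZ, Z))))))))))
  [33] S(S(S(S(S(S(S(add(add(SZ, add(SZ, Z)), mul(add(Z, mul(Z, add(SSZ, SZ))), add(add(Z, SSZ), add(SZ, Z)))))))))))
  [34] S(S(S(S(S(S(S(add(S(add(Z, add(SZ, Z))), mul(add(Z, mul(Z, add(SSZ, SZ))), add(add(Z, SSZ), add(SZ, Z)))))))))))
  [35] S(S(S(S(S(S(S(S(add(add(Z, add(SZ, Z)), mul(add(Z, mul(Z, add(SSZ, SZ))), add(add(Z, SSZ), add(SZ, Z))))))))))))
  [36] S(S(S(S(S(S(S(S(add(add(SZ, Z), mul(add(Z, mul(Z, add(SSZ, SZ))), add(add(Z, SSZ), add(SZ, Z))))))))))))
  [37] S(S(S(S(S(S(S(S(add(S(add(Z, Z)), mul(add(Z, mul(Z, add(SSZ, SZ))), add(add(Z, SSZ), add(SZ, Z))))))))))))
  [38] S(S(S(S(S(S(S(S(S(add(add(Z, Z), mul(add(Z, mul(Z, add(SSZ, SZ))), add(add(Z, SSZ), add(SZ, Z)))))))))))))
  [39] S(S(S(S(S(S(S(S(S(add(Z, mul(add(Z, mul(Z, add(SSZ, SZ))), add(add(Z, SSZ), add(SZ, Z)))))))))))))
  [40] S(S(S(S(S(S(S(S(S(mul(add(Z, mul(Z, add(SSZ, SZ))), add(add(Z, SSZ), add(SZ, Z))))))))))))
  [41] S(S(S(S(S(S(S(S(S(mul(mul(Z, add(SSZ, SZ)), add(add(Z, SSZ), add(SZ, Z))))))))))))
  [42] S(S(S(S(S(S(S(S(S(mul(Z, add(add(Z, SSZ), add(SZ, Z))))))))))))
  [43] S^9(Z)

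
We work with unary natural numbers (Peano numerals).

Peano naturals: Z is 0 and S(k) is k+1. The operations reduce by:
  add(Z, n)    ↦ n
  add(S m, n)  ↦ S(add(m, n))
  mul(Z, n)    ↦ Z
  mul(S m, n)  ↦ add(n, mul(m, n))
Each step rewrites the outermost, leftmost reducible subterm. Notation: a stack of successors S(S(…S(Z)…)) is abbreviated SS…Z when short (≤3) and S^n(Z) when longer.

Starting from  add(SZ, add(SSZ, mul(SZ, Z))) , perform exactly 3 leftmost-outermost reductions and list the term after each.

Answer: after 3 steps: S(S(add(SZ, mul(SZ, Z))))

Reduction:
  start: add(SZ, add(SSZ, mul(SZ, Z)))
  →1  S(add(Z, add(SSZ, mul(SZ, Z))))
  →2  S(add(SSZ, mul(SZ, Z)))
  →3  S(S(add(SZ, mul(SZ, Z))))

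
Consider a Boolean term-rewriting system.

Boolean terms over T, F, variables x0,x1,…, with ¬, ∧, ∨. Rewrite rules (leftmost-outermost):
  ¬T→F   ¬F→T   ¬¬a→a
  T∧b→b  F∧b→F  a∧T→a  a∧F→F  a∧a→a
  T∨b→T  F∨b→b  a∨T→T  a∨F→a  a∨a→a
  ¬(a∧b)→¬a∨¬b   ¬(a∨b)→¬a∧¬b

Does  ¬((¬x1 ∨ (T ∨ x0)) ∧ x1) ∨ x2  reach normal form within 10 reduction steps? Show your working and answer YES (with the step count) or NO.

Answer: YES — reaches normal form ¬x1 ∨ x2 in 8 ≤ 10 steps

Derivation:
  start: ¬((¬x1 ∨ (T ∨ x0)) ∧ x1) ∨ x2
  [1] (¬(¬x1 ∨ (T ∨ x0)) ∨ ¬x1) ∨ x2
  [2] ((¬¬x1 ∧ ¬(T ∨ x0)) ∨ ¬x1) ∨ x2
  [3] ((x1 ∧ ¬(T ∨ x0)) ∨ ¬x1) ∨ x2
  [4] ((x1 ∧ (¬T ∧ ¬x0)) ∨ ¬x1) ∨ x2
  [5] ((x1 ∧ (F ∧ ¬x0)) ∨ ¬x1) ∨ x2
  [6] ((x1 ∧ F) ∨ ¬x1) ∨ x2
  [7] (F ∨ ¬x1) ∨ x2
  [8] ¬x1 ∨ x2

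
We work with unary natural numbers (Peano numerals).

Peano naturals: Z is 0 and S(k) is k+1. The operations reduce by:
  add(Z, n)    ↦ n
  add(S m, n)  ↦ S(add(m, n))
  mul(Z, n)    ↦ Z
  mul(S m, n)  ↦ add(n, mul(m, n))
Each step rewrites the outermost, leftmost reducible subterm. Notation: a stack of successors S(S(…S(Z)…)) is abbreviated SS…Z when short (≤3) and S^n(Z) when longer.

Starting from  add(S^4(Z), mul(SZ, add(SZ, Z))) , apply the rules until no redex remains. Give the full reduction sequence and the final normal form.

Answer: normal form = S^5(Z)  (in 11 steps)

Derivation:
  start: add(S^4(Z), mul(SZ, add(SZ, Z)))
  step 1: S(add(SSSZ, mul(SZ, add(SZ, Z))))
  step 2: S(S(add(SSZ, mul(SZ, add(SZ, Z)))))
  step 3: S(S(S(add(SZ, mul(SZ, add(SZ, Z))))))
  step 4: S(S(S(S(add(Z, mul(SZ, add(SZ, Z)))))))
  step 5: S(S(S(S(mul(SZ, add(SZ, Z))))))
  step 6: S(S(S(S(add(add(SZ, Z), mul(Z, add(SZ, Z)))))))
  step 7: S(S(S(S(add(S(add(Z, Z)), mul(Z, add(SZ, Z)))))))
  step 8: S(S(S(S(S(add(add(Z, Z), mul(Z, add(SZ, Z))))))))
  step 9: S(S(S(S(S(add(Z, mul(Z, add(SZ, Z))))))))
  step 10: S(S(S(S(S(mul(Z, add(SZ, Z)))))))
  step 11: S^5(Z)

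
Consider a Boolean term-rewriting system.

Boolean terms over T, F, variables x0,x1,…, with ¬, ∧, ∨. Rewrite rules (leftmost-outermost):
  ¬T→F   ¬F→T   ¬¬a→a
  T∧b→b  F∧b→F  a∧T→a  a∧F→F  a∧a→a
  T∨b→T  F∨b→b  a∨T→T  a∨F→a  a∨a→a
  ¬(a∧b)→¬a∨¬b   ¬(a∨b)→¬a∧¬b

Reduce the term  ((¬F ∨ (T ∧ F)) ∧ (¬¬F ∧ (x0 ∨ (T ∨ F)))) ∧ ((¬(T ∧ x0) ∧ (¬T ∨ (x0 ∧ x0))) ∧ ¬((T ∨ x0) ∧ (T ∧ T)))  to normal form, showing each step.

  start: ((¬F ∨ (T ∧ F)) ∧ (¬¬F ∧ (x0 ∨ (T ∨ F)))) ∧ ((¬(T ∧ x0) ∧ (¬T ∨ (x0 ∧ x0))) ∧ ¬((T ∨ x0) ∧ (T ∧ T)))
  →1  ((T ∨ (T ∧ F)) ∧ (¬¬F ∧ (x0 ∨ (T ∨ F)))) ∧ ((¬(T ∧ x0) ∧ (¬T ∨ (x0 ∧ x0))) ∧ ¬((T ∨ x0) ∧ (T ∧ T)))
  →2  (T ∧ (¬¬F ∧ (x0 ∨ (T ∨ F)))) ∧ ((¬(T ∧ x0) ∧ (¬T ∨ (x0 ∧ x0))) ∧ ¬((T ∨ x0) ∧ (T ∧ T)))
  →3  (¬¬F ∧ (x0 ∨ (T ∨ F))) ∧ ((¬(T ∧ x0) ∧ (¬T ∨ (x0 ∧ x0))) ∧ ¬((T ∨ x0) ∧ (T ∧ T)))
  →4  (F ∧ (x0 ∨ (T ∨ F))) ∧ ((¬(T ∧ x0) ∧ (¬T ∨ (x0 ∧ x0))) ∧ ¬((T ∨ x0) ∧ (T ∧ T)))
  →5  F ∧ ((¬(T ∧ x0) ∧ (¬T ∨ (x0 ∧ x0))) ∧ ¬((T ∨ x0) ∧ (T ∧ T)))
  →6  F

Answer: normal form = F  (in 6 steps)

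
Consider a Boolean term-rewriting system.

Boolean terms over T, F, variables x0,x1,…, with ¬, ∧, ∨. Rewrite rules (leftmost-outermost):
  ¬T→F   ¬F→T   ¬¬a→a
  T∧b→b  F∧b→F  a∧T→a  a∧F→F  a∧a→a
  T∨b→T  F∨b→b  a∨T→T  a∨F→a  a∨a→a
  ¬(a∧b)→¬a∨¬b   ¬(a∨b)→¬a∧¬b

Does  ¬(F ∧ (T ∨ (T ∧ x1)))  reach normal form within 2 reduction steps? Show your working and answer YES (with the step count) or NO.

Answer: NO — after 2 steps the term is T ∨ ¬(T ∨ (T ∧ x1)), not yet normal

Derivation:
  start: ¬(F ∧ (T ∨ (T ∧ x1)))
  [1] ¬F ∨ ¬(T ∨ (T ∧ x1))
  [2] T ∨ ¬(T ∨ (T ∧ x1))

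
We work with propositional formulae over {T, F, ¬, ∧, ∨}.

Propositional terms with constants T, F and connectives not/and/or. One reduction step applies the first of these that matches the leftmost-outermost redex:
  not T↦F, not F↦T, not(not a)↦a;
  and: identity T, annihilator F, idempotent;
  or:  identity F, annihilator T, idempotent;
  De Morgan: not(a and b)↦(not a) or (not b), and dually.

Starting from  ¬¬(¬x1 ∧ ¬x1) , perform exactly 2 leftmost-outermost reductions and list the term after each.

  start: ¬¬(¬x1 ∧ ¬x1)
  step 1: ¬x1 ∧ ¬x1
  step 2: ¬x1

Answer: after 2 steps: ¬x1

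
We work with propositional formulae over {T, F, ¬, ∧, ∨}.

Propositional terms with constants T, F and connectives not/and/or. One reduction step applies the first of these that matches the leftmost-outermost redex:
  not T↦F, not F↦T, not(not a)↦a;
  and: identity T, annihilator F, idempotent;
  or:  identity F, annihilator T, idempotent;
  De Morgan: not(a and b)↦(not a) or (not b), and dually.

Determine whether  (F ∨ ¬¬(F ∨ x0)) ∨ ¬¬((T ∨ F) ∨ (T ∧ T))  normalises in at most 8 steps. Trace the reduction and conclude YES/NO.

Answer: YES — reaches normal form T in 7 ≤ 8 steps

Working:
  start: (F ∨ ¬¬(F ∨ x0)) ∨ ¬¬((T ∨ F) ∨ (T ∧ T))
  →1  ¬¬(F ∨ x0) ∨ ¬¬((T ∨ F) ∨ (T ∧ T))
  →2  (F ∨ x0) ∨ ¬¬((T ∨ F) ∨ (T ∧ T))
  →3  x0 ∨ ¬¬((T ∨ F) ∨ (T ∧ T))
  →4  x0 ∨ ((T ∨ F) ∨ (T ∧ T))
  →5  x0 ∨ (T ∨ (T ∧ T))
  →6  x0 ∨ T
  →7  T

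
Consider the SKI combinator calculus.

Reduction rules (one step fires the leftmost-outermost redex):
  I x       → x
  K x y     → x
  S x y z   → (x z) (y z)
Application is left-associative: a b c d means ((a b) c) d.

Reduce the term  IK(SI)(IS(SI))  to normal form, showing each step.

Answer: normal form = SI  (in 2 steps)

Derivation:
  start: IK(SI)(IS(SI))
  step 1: K(SI)(IS(SI))
  step 2: SI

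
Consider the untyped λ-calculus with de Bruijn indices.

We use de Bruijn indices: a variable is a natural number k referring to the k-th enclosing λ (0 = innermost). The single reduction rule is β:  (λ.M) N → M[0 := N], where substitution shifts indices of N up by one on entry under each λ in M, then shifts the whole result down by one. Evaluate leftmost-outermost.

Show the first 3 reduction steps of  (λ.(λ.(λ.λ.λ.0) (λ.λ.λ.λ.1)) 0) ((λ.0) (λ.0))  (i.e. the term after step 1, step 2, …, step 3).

  start: (λ.(λ.(λ.λ.λ.0) (λ.λ.λ.λ.1)) 0) ((λ.0) (λ.0))
  step 1: (λ.(λ.λ.λ.0) (λ.λ.λ.λ.1)) ((λ.0) (λ.0))
  step 2: (λ.λ.λ.0) (λ.λ.λ.λ.1)
  step 3: λ.λ.0

Answer: after 3 steps: λ.λ.0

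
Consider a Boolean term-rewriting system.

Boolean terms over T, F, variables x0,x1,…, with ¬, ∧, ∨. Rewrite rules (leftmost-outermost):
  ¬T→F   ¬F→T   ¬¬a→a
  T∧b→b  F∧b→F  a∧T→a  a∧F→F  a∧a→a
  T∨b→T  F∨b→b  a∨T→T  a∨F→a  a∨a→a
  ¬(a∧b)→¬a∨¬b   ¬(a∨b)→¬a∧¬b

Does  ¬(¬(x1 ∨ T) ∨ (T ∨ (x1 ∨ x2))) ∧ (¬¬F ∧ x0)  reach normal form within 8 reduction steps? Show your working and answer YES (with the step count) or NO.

  start: ¬(¬(x1 ∨ T) ∨ (T ∨ (x1 ∨ x2))) ∧ (¬¬F ∧ x0)
  [1] (¬¬(x1 ∨ T) ∧ ¬(T ∨ (x1 ∨ x2))) ∧ (¬¬F ∧ x0)
  [2] ((x1 ∨ T) ∧ ¬(T ∨ (x1 ∨ x2))) ∧ (¬¬F ∧ x0)
  [3] (T ∧ ¬(T ∨ (x1 ∨ x2))) ∧ (¬¬F ∧ x0)
  [4] ¬(T ∨ (x1 ∨ x2)) ∧ (¬¬F ∧ x0)
  [5] (¬T ∧ ¬(x1 ∨ x2)) ∧ (¬¬F ∧ x0)
  [6] (F ∧ ¬(x1 ∨ x2)) ∧ (¬¬F ∧ x0)
  [7] F ∧ (¬¬F ∧ x0)
  [8] F

Answer: YES — reaches normal form F in 8 ≤ 8 steps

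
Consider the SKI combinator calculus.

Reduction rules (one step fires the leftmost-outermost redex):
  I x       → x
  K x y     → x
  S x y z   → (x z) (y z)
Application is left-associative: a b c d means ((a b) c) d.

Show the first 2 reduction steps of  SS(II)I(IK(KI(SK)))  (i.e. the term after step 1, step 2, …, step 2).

  start: SS(II)I(IK(KI(SK)))
  [1] SI(III)(IK(KI(SK)))
  [2] I(IK(KI(SK)))(III(IK(KI(SK))))

Answer: after 2 steps: I(IK(KI(SK)))(III(IK(KI(SK))))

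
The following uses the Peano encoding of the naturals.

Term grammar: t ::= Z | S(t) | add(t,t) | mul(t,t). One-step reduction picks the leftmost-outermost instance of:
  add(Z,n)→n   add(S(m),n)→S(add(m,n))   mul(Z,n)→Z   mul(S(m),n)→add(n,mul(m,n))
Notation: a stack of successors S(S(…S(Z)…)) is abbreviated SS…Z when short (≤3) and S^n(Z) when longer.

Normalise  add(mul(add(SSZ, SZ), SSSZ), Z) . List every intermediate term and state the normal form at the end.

Answer: normal form = S^9(Z)  (in 29 steps)

Working:
  start: add(mul(add(SSZ, SZ), SSSZ), Z)
  [1] add(mul(S(add(SZ, SZ)), SSSZ), Z)
  [2] add(add(SSSZ, mul(add(SZ, SZ), SSSZ)), Z)
  [3] add(S(add(SSZ, mul(add(SZ, SZ), SSSZ))), Z)
  [4] S(add(add(SSZ, mul(add(SZ, SZ), SSSZ)), Z))
  [5] S(add(S(add(SZ, mul(add(SZ, SZ), SSSZ))), Z))
  [6] S(S(add(add(SZ, mul(add(SZ, SZ), SSSZ)), Z)))
  [7] S(S(add(S(add(Z, mul(add(SZ, SZ), SSSZ))), Z)))
  [8] S(S(S(add(add(Z, mul(add(SZ, SZ), SSSZ)), Z))))
  [9] S(S(S(add(mul(add(SZ, SZ), SSSZ), Z))))
  [10] S(S(S(add(mul(S(add(Z, SZ)), SSSZ), Z))))
  [11] S(S(S(add(add(SSSZ, mul(add(Z, SZ), SSSZ)), Z))))
  [12] S(S(S(add(S(add(SSZ, mul(add(Z, SZ), SSSZ))), Z))))
  [13] S(S(S(S(add(add(SSZ, mul(add(Z, SZ), SSSZ)), Z)))))
  [14] S(S(S(S(add(S(add(SZ, mul(add(Z, SZ), SSSZ))), Z)))))
  [15] S(S(S(S(S(add(add(SZ, mul(add(Z, SZ), SSSZ)), Z))))))
  [16] S(S(S(S(S(add(S(add(Z, mul(add(Z, SZ), SSSZ))), Z))))))
  [17] S(S(S(S(S(S(add(add(Z, mul(add(Z, SZ), SSSZ)), Z)))))))
  [18] S(S(S(S(S(S(add(mul(add(Z, SZ), SSSZ), Z)))))))
  [19] S(S(S(S(S(S(add(mul(SZ, SSSZ), Z)))))))
  [20] S(S(S(S(S(S(add(add(SSSZ, mul(Z, SSSZ)), Z)))))))
  [21] S(S(S(S(S(S(add(S(add(SSZ, mul(Z, SSSZ))), Z)))))))
  [22] S(S(S(S(S(S(S(add(add(SSZ, mul(Z, SSSZ)), Z))))))))
  [23] S(S(S(S(S(S(S(add(S(add(SZ, mul(Z, SSSZ))), Z))))))))
  [24] S(S(S(S(S(S(S(S(add(add(SZ, mul(Z, SSSZ)), Z)))))))))
  [25] S(S(S(S(S(S(S(S(add(S(add(Z, mul(Z, SSSZ))), Z)))))))))
  [26] S(S(S(S(S(S(S(S(S(add(add(Z, mul(Z, SSSZ)), Z))))))))))
  [27] S(S(S(S(S(S(S(S(S(add(mul(Z, SSSZ), Z))))))))))
  [28] S(S(S(S(S(S(S(S(S(add(Z, Z))))))))))
  [29] S^9(Z)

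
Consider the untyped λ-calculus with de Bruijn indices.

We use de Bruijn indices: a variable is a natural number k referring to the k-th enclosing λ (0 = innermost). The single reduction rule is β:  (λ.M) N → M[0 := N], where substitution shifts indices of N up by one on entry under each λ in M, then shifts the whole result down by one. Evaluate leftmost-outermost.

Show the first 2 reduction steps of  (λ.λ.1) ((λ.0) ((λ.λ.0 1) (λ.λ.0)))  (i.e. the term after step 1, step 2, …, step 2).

  start: (λ.λ.1) ((λ.0) ((λ.λ.0 1) (λ.λ.0)))
  →1  λ.(λ.0) ((λ.λ.0 1) (λ.λ.0))
  →2  λ.(λ.λ.0 1) (λ.λ.0)

Answer: after 2 steps: λ.(λ.λ.0 1) (λ.λ.0)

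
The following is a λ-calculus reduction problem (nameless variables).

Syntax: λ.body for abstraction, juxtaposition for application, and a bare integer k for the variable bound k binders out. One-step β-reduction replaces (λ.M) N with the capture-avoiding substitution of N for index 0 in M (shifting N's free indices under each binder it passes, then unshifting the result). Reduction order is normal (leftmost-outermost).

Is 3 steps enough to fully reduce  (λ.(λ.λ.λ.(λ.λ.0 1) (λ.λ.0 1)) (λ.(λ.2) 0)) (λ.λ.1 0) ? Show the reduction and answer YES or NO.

  start: (λ.(λ.λ.λ.(λ.λ.0 1) (λ.λ.0 1)) (λ.(λ.2) 0)) (λ.λ.1 0)
  [1] (λ.λ.λ.(λ.λ.0 1) (λ.λ.0 1)) (λ.(λ.λ.λ.1 0) 0)
  [2] λ.λ.(λ.λ.0 1) (λ.λ.0 1)
  [3] λ.λ.λ.0 (λ.λ.0 1)

Answer: YES — reaches normal form λ.λ.λ.0 (λ.λ.0 1) in 3 ≤ 3 steps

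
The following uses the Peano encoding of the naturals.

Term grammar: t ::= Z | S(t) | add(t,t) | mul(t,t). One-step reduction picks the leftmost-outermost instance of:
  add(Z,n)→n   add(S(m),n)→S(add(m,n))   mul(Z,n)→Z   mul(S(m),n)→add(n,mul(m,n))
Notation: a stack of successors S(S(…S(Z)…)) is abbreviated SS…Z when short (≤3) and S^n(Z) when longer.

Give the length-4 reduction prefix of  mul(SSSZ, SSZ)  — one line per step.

  start: mul(SSSZ, SSZ)
  [1] add(SSZ, mul(SSZ, SSZ))
  [2] S(add(SZ, mul(SSZ, SSZ)))
  [3] S(S(add(Z, mul(SSZ, SSZ))))
  [4] S(S(mul(SSZ, SSZ)))

Answer: after 4 steps: S(S(mul(SSZ, SSZ)))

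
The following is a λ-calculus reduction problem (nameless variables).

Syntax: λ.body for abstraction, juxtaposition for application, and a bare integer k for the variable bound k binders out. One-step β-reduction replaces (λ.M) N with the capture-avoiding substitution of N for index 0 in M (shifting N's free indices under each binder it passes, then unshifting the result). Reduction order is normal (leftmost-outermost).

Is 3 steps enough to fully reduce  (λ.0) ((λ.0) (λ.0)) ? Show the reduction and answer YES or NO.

Answer: YES — reaches normal form λ.0 in 2 ≤ 3 steps

Reduction:
  start: (λ.0) ((λ.0) (λ.0))
  step 1: (λ.0) (λ.0)
  step 2: λ.0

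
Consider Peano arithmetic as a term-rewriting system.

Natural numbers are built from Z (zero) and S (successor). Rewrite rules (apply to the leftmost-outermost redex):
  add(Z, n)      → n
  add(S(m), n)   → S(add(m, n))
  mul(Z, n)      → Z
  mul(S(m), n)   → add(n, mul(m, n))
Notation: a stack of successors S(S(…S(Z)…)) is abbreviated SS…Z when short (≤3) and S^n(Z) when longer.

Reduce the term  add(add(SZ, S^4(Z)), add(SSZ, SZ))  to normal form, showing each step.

  start: add(add(SZ, S^4(Z)), add(SSZ, SZ))
  →1  add(S(add(Z, S^4(Z))), add(SSZ, SZ))
  →2  S(add(add(Z, S^4(Z)), add(SSZ, SZ)))
  →3  S(add(S^4(Z), add(SSZ, SZ)))
  →4  S(S(add(SSSZ, add(SSZ, SZ))))
  →5  S(S(S(add(SSZ, add(SSZ, SZ)))))
  →6  S(S(S(S(add(SZ, add(SSZ, SZ))))))
  →7  S(S(S(S(S(add(Z, add(SSZ, SZ)))))))
  →8  S(S(S(S(S(add(SSZ, SZ))))))
  →9  S(S(S(S(S(S(add(SZ, SZ)))))))
  →10  S(S(S(S(S(S(S(add(Z, SZ))))))))
  →11  S^8(Z)

Answer: normal form = S^8(Z)  (in 11 steps)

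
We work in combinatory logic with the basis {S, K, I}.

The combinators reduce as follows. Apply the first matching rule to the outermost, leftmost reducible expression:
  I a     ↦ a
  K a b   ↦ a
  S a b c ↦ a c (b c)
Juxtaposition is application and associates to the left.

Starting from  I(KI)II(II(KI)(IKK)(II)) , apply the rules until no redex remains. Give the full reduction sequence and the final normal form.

Answer: normal form = I  (in 9 steps)

Derivation:
  start: I(KI)II(II(KI)(IKK)(II))
  [1] KIII(II(KI)(IKK)(II))
  [2] II(II(KI)(IKK)(II))
  [3] I(II(KI)(IKK)(II))
  [4] II(KI)(IKK)(II)
  [5] I(KI)(IKK)(II)
  [6] KI(IKK)(II)
  [7] I(II)
  [8] II
  [9] I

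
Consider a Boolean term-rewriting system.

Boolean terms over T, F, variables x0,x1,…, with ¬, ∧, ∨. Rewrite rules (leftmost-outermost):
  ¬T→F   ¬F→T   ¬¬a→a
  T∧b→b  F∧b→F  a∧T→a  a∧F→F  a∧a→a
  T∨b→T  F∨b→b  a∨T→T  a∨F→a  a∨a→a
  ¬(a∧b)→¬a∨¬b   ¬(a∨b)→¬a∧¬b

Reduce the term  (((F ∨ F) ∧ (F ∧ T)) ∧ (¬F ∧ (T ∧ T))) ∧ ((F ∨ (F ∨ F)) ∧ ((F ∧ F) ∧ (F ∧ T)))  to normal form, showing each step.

Answer: normal form = F  (in 4 steps)

Working:
  start: (((F ∨ F) ∧ (F ∧ T)) ∧ (¬F ∧ (T ∧ T))) ∧ ((F ∨ (F ∨ F)) ∧ ((F ∧ F) ∧ (F ∧ T)))
  →1  ((F ∧ (F ∧ T)) ∧ (¬F ∧ (T ∧ T))) ∧ ((F ∨ (F ∨ F)) ∧ ((F ∧ F) ∧ (F ∧ T)))
  →2  (F ∧ (¬F ∧ (T ∧ T))) ∧ ((F ∨ (F ∨ F)) ∧ ((F ∧ F) ∧ (F ∧ T)))
  →3  F ∧ ((F ∨ (F ∨ F)) ∧ ((F ∧ F) ∧ (F ∧ T)))
  →4  F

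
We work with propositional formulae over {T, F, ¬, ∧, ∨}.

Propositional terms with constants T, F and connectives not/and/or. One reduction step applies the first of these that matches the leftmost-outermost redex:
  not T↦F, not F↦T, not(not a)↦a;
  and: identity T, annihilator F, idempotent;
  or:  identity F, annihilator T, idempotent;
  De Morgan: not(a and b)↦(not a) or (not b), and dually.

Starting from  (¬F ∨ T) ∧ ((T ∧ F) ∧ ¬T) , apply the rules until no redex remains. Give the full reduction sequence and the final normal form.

  start: (¬F ∨ T) ∧ ((T ∧ F) ∧ ¬T)
  step 1: T ∧ ((T ∧ F) ∧ ¬T)
  step 2: (T ∧ F) ∧ ¬T
  step 3: F ∧ ¬T
  step 4: F

Answer: normal form = F  (in 4 steps)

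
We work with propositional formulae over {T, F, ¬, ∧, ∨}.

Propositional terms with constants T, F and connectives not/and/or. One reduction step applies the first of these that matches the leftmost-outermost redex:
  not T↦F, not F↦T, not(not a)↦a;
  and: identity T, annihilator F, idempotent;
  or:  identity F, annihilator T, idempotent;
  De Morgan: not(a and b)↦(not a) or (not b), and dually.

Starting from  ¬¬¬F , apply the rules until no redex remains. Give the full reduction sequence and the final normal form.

Answer: normal form = T  (in 2 steps)

Working:
  start: ¬¬¬F
  →1  ¬F
  →2  T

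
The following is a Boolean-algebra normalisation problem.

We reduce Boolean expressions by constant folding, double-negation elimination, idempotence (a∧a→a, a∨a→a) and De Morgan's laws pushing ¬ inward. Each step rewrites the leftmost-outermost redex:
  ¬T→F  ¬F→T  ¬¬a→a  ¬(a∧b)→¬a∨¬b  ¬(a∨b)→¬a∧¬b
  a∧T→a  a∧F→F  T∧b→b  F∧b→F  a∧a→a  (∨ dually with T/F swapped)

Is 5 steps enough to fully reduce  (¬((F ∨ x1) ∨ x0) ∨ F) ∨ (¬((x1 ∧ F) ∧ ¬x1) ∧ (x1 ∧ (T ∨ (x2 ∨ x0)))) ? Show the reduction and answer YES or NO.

  start: (¬((F ∨ x1) ∨ x0) ∨ F) ∨ (¬((x1 ∧ F) ∧ ¬x1) ∧ (x1 ∧ (T ∨ (x2 ∨ x0))))
  →1  ¬((F ∨ x1) ∨ x0) ∨ (¬((x1 ∧ F) ∧ ¬x1) ∧ (x1 ∧ (T ∨ (x2 ∨ x0))))
  →2  (¬(F ∨ x1) ∧ ¬x0) ∨ (¬((x1 ∧ F) ∧ ¬x1) ∧ (x1 ∧ (T ∨ (x2 ∨ x0))))
  →3  ((¬F ∧ ¬x1) ∧ ¬x0) ∨ (¬((x1 ∧ F) ∧ ¬x1) ∧ (x1 ∧ (T ∨ (x2 ∨ x0))))
  →4  ((T ∧ ¬x1) ∧ ¬x0) ∨ (¬((x1 ∧ F) ∧ ¬x1) ∧ (x1 ∧ (T ∨ (x2 ∨ x0))))
  →5  (¬x1 ∧ ¬x0) ∨ (¬((x1 ∧ F) ∧ ¬x1) ∧ (x1 ∧ (T ∨ (x2 ∨ x0))))

Answer: NO — after 5 steps the term is (¬x1 ∧ ¬x0) ∨ (¬((x1 ∧ F) ∧ ¬x1) ∧ (x1 ∧ (T ∨ (x2 ∨ x0)))), not yet normal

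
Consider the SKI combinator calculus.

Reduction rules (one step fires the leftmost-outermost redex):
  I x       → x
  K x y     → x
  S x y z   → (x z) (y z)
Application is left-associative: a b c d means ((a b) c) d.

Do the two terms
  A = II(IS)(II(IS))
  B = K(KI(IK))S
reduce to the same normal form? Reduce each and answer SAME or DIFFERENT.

Term A:
  start: II(IS)(II(IS))
  →1  I(IS)(II(IS))
  →2  IS(II(IS))
  →3  S(II(IS))
  →4  S(I(IS))
  →5  S(IS)
  →6  SS

Term B:
  start: K(KI(IK))S
  →1  KI(IK)
  →2  I

Answer: DIFFERENT — A ⇓ SS, B ⇓ I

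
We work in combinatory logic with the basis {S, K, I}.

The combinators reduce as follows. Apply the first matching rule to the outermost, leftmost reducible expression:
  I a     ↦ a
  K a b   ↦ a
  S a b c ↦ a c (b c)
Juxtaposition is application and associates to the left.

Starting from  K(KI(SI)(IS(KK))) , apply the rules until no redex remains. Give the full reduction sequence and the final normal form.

  start: K(KI(SI)(IS(KK)))
  step 1: K(I(IS(KK)))
  step 2: K(IS(KK))
  step 3: K(S(KK))

Answer: normal form = K(S(KK))  (in 3 steps)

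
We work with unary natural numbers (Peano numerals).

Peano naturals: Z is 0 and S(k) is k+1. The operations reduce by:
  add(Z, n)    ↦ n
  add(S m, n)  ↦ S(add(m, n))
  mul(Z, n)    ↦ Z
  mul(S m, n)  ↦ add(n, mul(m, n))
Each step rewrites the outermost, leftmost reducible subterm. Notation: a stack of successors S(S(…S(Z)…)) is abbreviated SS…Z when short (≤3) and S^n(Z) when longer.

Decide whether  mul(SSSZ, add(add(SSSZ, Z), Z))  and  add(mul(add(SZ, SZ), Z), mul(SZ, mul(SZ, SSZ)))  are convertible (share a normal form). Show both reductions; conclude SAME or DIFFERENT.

Answer: DIFFERENT — A ⇓ S^9(Z), B ⇓ SSZ

Reduction:
Term A:
  start: mul(SSSZ, add(add(SSSZ, Z), Z))
  →1  add(add(add(SSSZ, Z), Z), mul(SSZ, add(add(SSSZ, Z), Z)))
  →2  add(add(S(add(SSZ, Z)), Z), mul(SSZ, add(add(SSSZ, Z), Z)))
  →3  add(S(add(add(SSZ, Z), Z)), mul(SSZ, add(add(SSSZ, Z), Z)))
  →4  S(add(add(add(SSZ, Z), Z), mul(SSZ, add(add(SSSZ, Z), Z))))
  →5  S(add(add(S(add(SZ, Z)), Z), mul(SSZ, add(add(SSSZ, Z), Z))))
  →6  S(add(S(add(add(SZ, Z), Z)), mul(SSZ, add(add(SSSZ, Z), Z))))
  →7  S(S(add(add(add(SZ, Z), Z), mul(SSZ, add(add(SSSZ, Z), Z)))))
  →8  S(S(add(add(S(add(Z, Z)), Z), mul(SSZ, add(add(SSSZ, Z), Z)))))
  →9  S(S(add(S(add(add(Z, Z), Z)), mul(SSZ, add(add(SSSZ, Z), Z)))))
  →10  S(S(S(add(add(add(Z, Z), Z), mul(SSZ, add(add(SSSZ, Z), Z))))))
  →11  S(S(S(add(add(Z, Z), mul(SSZ, add(add(SSSZ, Z), Z))))))
  →12  S(S(S(add(Z, mul(SSZ, add(add(SSSZ, Z), Z))))))
  →13  S(S(S(mul(SSZ, add(add(SSSZ, Z), Z)))))
  →14  S(S(S(add(add(add(SSSZ, Z), Z), mul(SZ, add(add(SSSZ, Z), Z))))))
  →15  S(S(S(add(add(S(add(SSZ, Z)), Z), mul(SZ, add(add(SSSZ, Z), Z))))))
  →16  S(S(S(add(S(add(add(SSZ, Z), Z)), mul(SZ, add(add(SSSZ, Z), Z))))))
  →17  S(S(S(S(add(add(add(SSZ, Z), Z), mul(SZ, add(add(SSSZ, Z), Z)))))))
  →18  S(S(S(S(add(add(S(add(SZ, Z)), Z), mul(SZ, add(add(SSSZ, Z), Z)))))))
  →19  S(S(S(S(add(S(add(add(SZ, Z), Z)), mul(SZ, add(add(SSSZ, Z), Z)))))))
  →20  S(S(S(S(S(add(add(add(SZ, Z), Z), mul(SZ, add(add(SSSZ, Z), Z))))))))
  →21  S(S(S(S(S(add(add(S(add(Z, Z)), Z), mul(SZ, add(add(SSSZ, Z), Z))))))))
  →22  S(S(S(S(S(add(S(add(add(Z, Z), Z)), mul(SZ, add(add(SSSZ, Z), Z))))))))
  →23  S(S(S(S(S(S(add(add(add(Z, Z), Z), mul(SZ, add(add(SSSZ, Z), Z)))))))))
  →24  S(S(S(S(S(S(add(add(Z, Z), mul(SZ, add(add(SSSZ, Z), Z)))))))))
  →25  S(S(S(S(S(S(add(Z, mul(SZ, add(add(SSSZ, Z), Z)))))))))
  →26  S(S(S(S(S(S(mul(SZ, add(add(SSSZ, Z), Z))))))))
  →27  S(S(S(S(S(S(add(add(add(SSSZ, Z), Z), mul(Z, add(add(SSSZ, Z), Z)))))))))
  →28  S(S(S(S(S(S(add(add(S(add(SSZ, Z)), Z), mul(Z, add(add(SSSZ, Z), Z)))))))))
  →29  S(S(S(S(S(S(add(S(add(add(SSZ, Z), Z)), mul(Z, add(add(SSSZ, Z), Z)))))))))
  →30  S(S(S(S(S(S(S(add(add(add(SSZ, Z), Z), mul(Z, add(add(SSSZ, Z), Z))))))))))
  →31  S(S(S(S(S(S(S(add(add(S(add(SZ, Z)), Z), mul(Z, add(add(SSSZ, Z), Z))))))))))
  →32  S(S(S(S(S(S(S(add(S(add(add(SZ, Z), Z)), mul(Z, add(add(SSSZ, Z), Z))))))))))
  →33  S(S(S(S(S(S(S(S(add(add(add(SZ, Z), Z), mul(Z, add(add(SSSZ, Z), Z)))))))))))
  →34  S(S(S(S(S(S(S(S(add(add(S(add(Z, Z)), Z), mul(Z, add(add(SSSZ, Z), Z)))))))))))
  →35  S(S(S(S(S(S(S(S(add(S(add(add(Z, Z), Z)), mul(Z, add(add(SSSZ, Z), Z)))))))))))
  →36  S(S(S(S(S(S(S(S(S(add(add(add(Z, Z), Z), mul(Z, add(add(SSSZ, Z), Z))))))))))))
  →37  S(S(S(S(S(S(S(S(S(add(add(Z, Z), mul(Z, add(add(SSSZ, Z), Z))))))))))))
  →38  S(S(S(S(S(S(S(S(S(add(Z, mul(Z, add(add(SSSZ, Z), Z))))))))))))
  →39  S(S(S(S(S(S(S(S(S(mul(Z, add(add(SSSZ, Z), Z)))))))))))
  →40  S^9(Z)

Term B:
  start: add(mul(add(SZ, SZ), Z), mul(SZ, mul(SZ, SSZ)))
  →1  add(mul(S(add(Z, SZ)), Z), mul(SZ, mul(SZ, SSZ)))
  →2  add(add(Z, mul(add(Z, SZ), Z)), mul(SZ, mul(SZ, SSZ)))
  →3  add(mul(add(Z, SZ), Z), mul(SZ, mul(SZ, SSZ)))
  →4  add(mul(SZ, Z), mul(SZ, mul(SZ, SSZ)))
  →5  add(add(Z, mul(Z, Z)), mul(SZ, mul(SZ, SSZ)))
  →6  add(mul(Z, Z), mul(SZ, mul(SZ, SSZ)))
  →7  add(Z, mul(SZ, mul(SZ, SSZ)))
  →8  mul(SZ, mul(SZ, SSZ))
  →9  add(mul(SZ, SSZ), mul(Z, mul(SZ, SSZ)))
  →10  add(add(SSZ, mul(Z, SSZ)), mul(Z, mul(SZ, SSZ)))
  →11  add(S(add(SZ, mul(Z, SSZ))), mul(Z, mul(SZ, SSZ)))
  →12  S(add(add(SZ, mul(Z, SSZ)), mul(Z, mul(SZ, SSZ))))
  →13  S(add(S(add(Z, mul(Z, SSZ))), mul(Z, mul(SZ, SSZ))))
  →14  S(S(add(add(Z, mul(Z, SSZ)), mul(Z, mul(SZ, SSZ)))))
  →15  S(S(add(mul(Z, SSZ), mul(Z, mul(SZ, SSZ)))))
  →16  S(S(add(Z, mul(Z, mul(SZ, SSZ)))))
  →17  S(S(mul(Z, mul(SZ, SSZ))))
  →18  SSZ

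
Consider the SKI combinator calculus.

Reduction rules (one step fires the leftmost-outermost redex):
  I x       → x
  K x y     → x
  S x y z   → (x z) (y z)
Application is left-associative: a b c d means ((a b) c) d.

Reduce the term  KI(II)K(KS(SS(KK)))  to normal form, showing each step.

Answer: normal form = KS  (in 3 steps)

Derivation:
  start: KI(II)K(KS(SS(KK)))
  step 1: IK(KS(SS(KK)))
  step 2: K(KS(SS(KK)))
  step 3: KS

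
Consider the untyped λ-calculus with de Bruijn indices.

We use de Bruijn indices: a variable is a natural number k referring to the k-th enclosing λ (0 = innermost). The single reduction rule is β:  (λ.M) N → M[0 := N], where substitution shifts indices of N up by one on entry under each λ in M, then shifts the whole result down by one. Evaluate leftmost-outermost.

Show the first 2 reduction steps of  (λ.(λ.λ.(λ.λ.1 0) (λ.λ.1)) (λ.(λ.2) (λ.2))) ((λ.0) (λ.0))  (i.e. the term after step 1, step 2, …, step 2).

  start: (λ.(λ.λ.(λ.λ.1 0) (λ.λ.1)) (λ.(λ.2) (λ.2))) ((λ.0) (λ.0))
  [1] (λ.λ.(λ.λ.1 0) (λ.λ.1)) (λ.(λ.(λ.0) (λ.0)) (λ.(λ.0) (λ.0)))
  [2] λ.(λ.λ.1 0) (λ.λ.1)

Answer: after 2 steps: λ.(λ.λ.1 0) (λ.λ.1)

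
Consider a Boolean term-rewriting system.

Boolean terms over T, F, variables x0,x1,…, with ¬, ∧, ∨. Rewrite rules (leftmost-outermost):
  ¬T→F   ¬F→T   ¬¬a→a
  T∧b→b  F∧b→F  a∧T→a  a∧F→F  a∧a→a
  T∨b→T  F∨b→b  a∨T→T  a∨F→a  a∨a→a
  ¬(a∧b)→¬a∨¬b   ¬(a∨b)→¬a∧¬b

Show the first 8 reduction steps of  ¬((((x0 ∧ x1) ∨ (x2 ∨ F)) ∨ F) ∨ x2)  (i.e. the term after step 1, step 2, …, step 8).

Answer: after 8 steps: (((¬x0 ∨ ¬x1) ∧ ¬x2) ∧ T) ∧ ¬x2

Working:
  start: ¬((((x0 ∧ x1) ∨ (x2 ∨ F)) ∨ F) ∨ x2)
  →1  ¬(((x0 ∧ x1) ∨ (x2 ∨ F)) ∨ F) ∧ ¬x2
  →2  (¬((x0 ∧ x1) ∨ (x2 ∨ F)) ∧ ¬F) ∧ ¬x2
  →3  ((¬(x0 ∧ x1) ∧ ¬(x2 ∨ F)) ∧ ¬F) ∧ ¬x2
  →4  (((¬x0 ∨ ¬x1) ∧ ¬(x2 ∨ F)) ∧ ¬F) ∧ ¬x2
  →5  (((¬x0 ∨ ¬x1) ∧ (¬x2 ∧ ¬F)) ∧ ¬F) ∧ ¬x2
  →6  (((¬x0 ∨ ¬x1) ∧ (¬x2 ∧ T)) ∧ ¬F) ∧ ¬x2
  →7  (((¬x0 ∨ ¬x1) ∧ ¬x2) ∧ ¬F) ∧ ¬x2
  →8  (((¬x0 ∨ ¬x1) ∧ ¬x2) ∧ T) ∧ ¬x2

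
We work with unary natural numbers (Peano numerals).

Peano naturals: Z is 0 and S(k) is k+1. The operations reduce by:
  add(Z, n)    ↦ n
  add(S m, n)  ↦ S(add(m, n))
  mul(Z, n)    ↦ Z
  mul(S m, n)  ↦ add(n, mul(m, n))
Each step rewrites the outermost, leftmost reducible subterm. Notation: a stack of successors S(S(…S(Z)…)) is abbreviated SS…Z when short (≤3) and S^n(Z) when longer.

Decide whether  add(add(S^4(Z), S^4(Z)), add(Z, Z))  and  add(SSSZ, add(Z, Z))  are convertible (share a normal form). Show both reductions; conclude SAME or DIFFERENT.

Term A:
  start: add(add(S^4(Z), S^4(Z)), add(Z, Z))
  →1  add(S(add(SSSZ, S^4(Z))), add(Z, Z))
  →2  S(add(add(SSSZ, S^4(Z)), add(Z, Z)))
  →3  S(add(S(add(SSZ, S^4(Z))), add(Z, Z)))
  →4  S(S(add(add(SSZ, S^4(Z)), add(Z, Z))))
  →5  S(S(add(S(add(SZ, S^4(Z))), add(Z, Z))))
  →6  S(S(S(add(add(SZ, S^4(Z)), add(Z, Z)))))
  →7  S(S(S(add(S(add(Z, S^4(Z))), add(Z, Z)))))
  →8  S(S(S(S(add(add(Z, S^4(Z)), add(Z, Z))))))
  →9  S(S(S(S(add(S^4(Z), add(Z, Z))))))
  →10  S(S(S(S(S(add(SSSZ, add(Z, Z)))))))
  →11  S(S(S(S(S(S(add(SSZ, add(Z, Z))))))))
  →12  S(S(S(S(S(S(S(add(SZ, add(Z, Z)))))))))
  →13  S(S(S(S(S(S(S(S(add(Z, add(Z, Z))))))))))
  →14  S(S(S(S(S(S(S(S(add(Z, Z)))))))))
  →15  S^8(Z)

Term B:
  start: add(SSSZ, add(Z, Z))
  →1  S(add(SSZ, add(Z, Z)))
  →2  S(S(add(SZ, add(Z, Z))))
  →3  S(S(S(add(Z, add(Z, Z)))))
  →4  S(S(S(add(Z, Z))))
  →5  SSSZ

Answer: DIFFERENT — A ⇓ S^8(Z), B ⇓ SSSZ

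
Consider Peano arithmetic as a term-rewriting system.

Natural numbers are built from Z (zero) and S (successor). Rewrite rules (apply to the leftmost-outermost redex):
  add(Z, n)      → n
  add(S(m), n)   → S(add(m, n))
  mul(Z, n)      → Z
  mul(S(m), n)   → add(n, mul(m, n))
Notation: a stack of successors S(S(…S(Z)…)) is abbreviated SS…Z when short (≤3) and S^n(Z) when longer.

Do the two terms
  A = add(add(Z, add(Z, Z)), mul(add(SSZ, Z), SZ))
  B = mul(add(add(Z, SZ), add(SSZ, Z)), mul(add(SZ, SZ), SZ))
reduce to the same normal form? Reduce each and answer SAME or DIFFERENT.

Term A:
  start: add(add(Z, add(Z, Z)), mul(add(SSZ, Z), SZ))
  [1] add(add(Z, Z), mul(add(SSZ, Z), SZ))
  [2] add(Z, mul(add(SSZ, Z), SZ))
  [3] mul(add(SSZ, Z), SZ)
  [4] mul(S(add(SZ, Z)), SZ)
  [5] add(SZ, mul(add(SZ, Z), SZ))
  [6] S(add(Z, mul(add(SZ, Z), SZ)))
  [7] S(mul(add(SZ, Z), SZ))
  [8] S(mul(S(add(Z, Z)), SZ))
  [9] S(add(SZ, mul(add(Z, Z), SZ)))
  [10] S(S(add(Z, mul(add(Z, Z), SZ))))
  [11] S(S(mul(add(Z, Z), SZ)))
  [12] S(S(mul(Z, SZ)))
  [13] SSZ

Term B:
  start: mul(add(add(Z, SZ), add(SSZ, Z)), mul(add(SZ, SZ), SZ))
  [1] mul(add(SZ, add(SSZ, Z)), mul(add(SZ, SZ), SZ))
  [2] mul(S(add(Z, add(SSZ, Z))), mul(add(SZ, SZ), SZ))
  [3] add(mul(add(SZ, SZ), SZ), mul(add(Z, add(SSZ, Z)), mul(add(SZ, SZ), SZ)))
  [4] add(mul(S(add(Z, SZ)), SZ), mul(add(Z, add(SSZ, Z)), mul(add(SZ, SZ), SZ)))
  [5] add(add(SZ, mul(add(Z, SZ), SZ)), mul(add(Z, add(SSZ, Z)), mul(add(SZ, SZ), SZ)))
  [6] add(S(add(Z, mul(add(Z, SZ), SZ))), mul(add(Z, add(SSZ, Z)), mul(add(SZ, SZ), SZ)))
  [7] S(add(add(Z, mul(add(Z, SZ), SZ)), mul(add(Z, add(SSZ, Z)), mul(add(SZ, SZ), SZ))))
  [8] S(add(mul(add(Z, SZ), SZ), mul(add(Z, add(SSZ, Z)), mul(add(SZ, SZ), SZ))))
  [9] S(add(mul(SZ, SZ), mul(add(Z, add(SSZ, Z)), mul(add(SZ, SZ), SZ))))
  [10] S(add(add(SZ, mul(Z, SZ)), mul(add(Z, add(SSZ, Z)), mul(add(SZ, SZ), SZ))))
  [11] S(add(S(add(Z, mul(Z, SZ))), mul(add(Z, add(SSZ, Z)), mul(add(SZ, SZ), SZ))))
  [12] S(S(add(add(Z, mul(Z, SZ)), mul(add(Z, add(SSZ, Z)), mul(add(SZ, SZ), SZ)))))
  [13] S(S(add(mul(Z, SZ), mul(add(Z, add(SSZ, Z)), mul(add(SZ, SZ), SZ)))))
  [14] S(S(add(Z, mul(add(Z, add(SSZ, Z)), mul(add(SZ, SZ), SZ)))))
  [15] S(S(mul(add(Z, add(SSZ, Z)), mul(add(SZ, SZ), SZ))))
  [16] S(S(mul(add(SSZ, Z), mul(add(SZ, SZ), SZ))))
  [17] S(S(mul(S(add(SZ, Z)), mul(add(SZ, SZ), SZ))))
  [18] S(S(add(mul(add(SZ, SZ), SZ), mul(add(SZ, Z), mul(add(SZ, SZ), SZ)))))
  [19] S(S(add(mul(S(add(Z, SZ)), SZ), mul(add(SZ, Z), mul(add(SZ, SZ), SZ)))))
  [20] S(S(add(add(SZ, mul(add(Z, SZ), SZ)), mul(add(SZ, Z), mul(add(SZ, SZ), SZ)))))
  [21] S(S(add(S(add(Z, mul(add(Z, SZ), SZ))), mul(add(SZ, Z), mul(add(SZ, SZ), SZ)))))
  [22] S(S(S(add(add(Z, mul(add(Z, SZ), SZ)), mul(add(SZ, Z), mul(add(SZ, SZ), SZ))))))
  [23] S(S(S(add(mul(add(Z, SZ), SZ), mul(add(SZ, Z), mul(add(SZ, SZ), SZ))))))
  [24] S(S(S(add(mul(SZ, SZ), mul(add(SZ, Z), mul(add(SZ, SZ), SZ))))))
  [25] S(S(S(add(add(SZ, mul(Z, SZ)), mul(add(SZ, Z), mul(add(SZ, SZ), SZ))))))
  [26] S(S(S(add(S(add(Z, mul(Z, SZ))), mul(add(SZ, Z), mul(add(SZ, SZ), SZ))))))
  [27] S(S(S(S(add(add(Z, mul(Z, SZ)), mul(add(SZ, Z), mul(add(SZ, SZ), SZ)))))))
  [28] S(S(S(S(add(mul(Z, SZ), mul(add(SZ, Z), mul(add(SZ, SZ), SZ)))))))
  [29] S(S(S(S(add(Z, mul(add(SZ, Z), mul(add(SZ, SZ), SZ)))))))
  [30] S(S(S(S(mul(add(SZ, Z), mul(add(SZ, SZ), SZ))))))
  [31] S(S(S(S(mul(S(add(Z, Z)), mul(add(SZ, SZ), SZ))))))
  [32] S(S(S(S(add(mul(add(SZ, SZ), SZ), mul(add(Z, Z), mul(add(SZ, SZ), SZ)))))))
  [33] S(S(S(S(add(mul(S(add(Z, SZ)), SZ), mul(add(Z, Z), mul(add(SZ, SZ), SZ)))))))
  [34] S(S(S(S(add(add(SZ, mul(add(Z, SZ), SZ)), mul(add(Z, Z), mul(add(SZ, SZ), SZ)))))))
  [35] S(S(S(S(add(S(add(Z, mul(add(Z, SZ), SZ))), mul(add(Z, Z), mul(add(SZ, SZ), SZ)))))))
  [36] S(S(S(S(S(add(add(Z, mul(add(Z, SZ), SZ)), mul(add(Z, Z), mul(add(SZ, SZ), SZ))))))))
  [37] S(S(S(S(S(add(mul(add(Z, SZ), SZ), mul(add(Z, Z), mul(add(SZ, SZ), SZ))))))))
  [38] S(S(S(S(S(add(mul(SZ, SZ), mul(add(Z, Z), mul(add(SZ, SZ), SZ))))))))
  [39] S(S(S(S(S(add(add(SZ, mul(Z, SZ)), mul(add(Z, Z), mul(add(SZ, SZ), SZ))))))))
  [40] S(S(S(S(S(add(S(add(Z, mul(Z, SZ))), mul(add(Z, Z), mul(add(SZ, SZ), SZ))))))))
  [41] S(S(S(S(S(S(add(add(Z, mul(Z, SZ)), mul(add(Z, Z), mul(add(SZ, SZ), SZ)))))))))
  [42] S(S(S(S(S(S(add(mul(Z, SZ), mul(add(Z, Z), mul(add(SZ, SZ), SZ)))))))))
  [43] S(S(S(S(S(S(add(Z, mul(add(Z, Z), mul(add(SZ, SZ), SZ)))))))))
  [44] S(S(S(S(S(S(mul(add(Z, Z), mul(add(SZ, SZ), SZ))))))))
  [45] S(S(S(S(S(S(mul(Z, mul(add(SZ, SZ), SZ))))))))
  [46] S^6(Z)

Answer: DIFFERENT — A ⇓ SSZ, B ⇓ S^6(Z)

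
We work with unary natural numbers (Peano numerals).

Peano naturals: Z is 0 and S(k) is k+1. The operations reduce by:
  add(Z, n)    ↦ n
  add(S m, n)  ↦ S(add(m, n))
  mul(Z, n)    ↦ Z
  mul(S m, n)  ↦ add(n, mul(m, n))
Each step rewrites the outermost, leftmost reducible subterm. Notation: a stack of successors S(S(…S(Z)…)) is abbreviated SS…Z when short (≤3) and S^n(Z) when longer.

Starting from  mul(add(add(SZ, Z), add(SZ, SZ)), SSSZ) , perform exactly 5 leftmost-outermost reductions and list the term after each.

Answer: after 5 steps: S(S(add(SZ, mul(add(add(Z, Z), add(SZ, SZ)), SSSZ))))

Derivation:
  start: mul(add(add(SZ, Z), add(SZ, SZ)), SSSZ)
  step 1: mul(add(S(add(Z, Z)), add(SZ, SZ)), SSSZ)
  step 2: mul(S(add(add(Z, Z), add(SZ, SZ))), SSSZ)
  step 3: add(SSSZ, mul(add(add(Z, Z), add(SZ, SZ)), SSSZ))
  step 4: S(add(SSZ, mul(add(add(Z, Z), add(SZ, SZ)), SSSZ)))
  step 5: S(S(add(SZ, mul(add(add(Z, Z), add(SZ, SZ)), SSSZ))))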